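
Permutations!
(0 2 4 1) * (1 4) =(4)(0 2 1) =[2, 0, 1, 3, 4]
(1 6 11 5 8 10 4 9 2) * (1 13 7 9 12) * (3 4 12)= (1 6 11 5 8 10 12)(2 13 7 9)(3 4)= [0, 6, 13, 4, 3, 8, 11, 9, 10, 2, 12, 5, 1, 7]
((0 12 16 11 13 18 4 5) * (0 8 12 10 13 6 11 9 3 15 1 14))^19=(0 5 3 10 8 15 13 12 1 18 16 14 4 9)(6 11)=[5, 18, 2, 10, 9, 3, 11, 7, 15, 0, 8, 6, 1, 12, 4, 13, 14, 17, 16]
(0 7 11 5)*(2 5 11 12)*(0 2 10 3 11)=(0 7 12 10 3 11)(2 5)=[7, 1, 5, 11, 4, 2, 6, 12, 8, 9, 3, 0, 10]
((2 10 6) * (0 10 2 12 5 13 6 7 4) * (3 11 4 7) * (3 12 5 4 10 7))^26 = [12, 1, 2, 0, 10, 6, 13, 4, 8, 9, 3, 7, 11, 5] = (0 12 11 7 4 10 3)(5 6 13)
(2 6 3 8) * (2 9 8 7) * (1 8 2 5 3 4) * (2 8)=(1 2 6 4)(3 7 5)(8 9)=[0, 2, 6, 7, 1, 3, 4, 5, 9, 8]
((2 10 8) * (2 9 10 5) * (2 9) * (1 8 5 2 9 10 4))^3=(1 4 9 8)(5 10)=[0, 4, 2, 3, 9, 10, 6, 7, 1, 8, 5]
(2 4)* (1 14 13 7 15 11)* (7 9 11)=(1 14 13 9 11)(2 4)(7 15)=[0, 14, 4, 3, 2, 5, 6, 15, 8, 11, 10, 1, 12, 9, 13, 7]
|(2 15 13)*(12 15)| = |(2 12 15 13)| = 4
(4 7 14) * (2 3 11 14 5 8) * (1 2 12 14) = [0, 2, 3, 11, 7, 8, 6, 5, 12, 9, 10, 1, 14, 13, 4] = (1 2 3 11)(4 7 5 8 12 14)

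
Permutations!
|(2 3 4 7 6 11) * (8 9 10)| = 6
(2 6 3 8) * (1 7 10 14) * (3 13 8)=(1 7 10 14)(2 6 13 8)=[0, 7, 6, 3, 4, 5, 13, 10, 2, 9, 14, 11, 12, 8, 1]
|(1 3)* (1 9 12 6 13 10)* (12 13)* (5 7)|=|(1 3 9 13 10)(5 7)(6 12)|=10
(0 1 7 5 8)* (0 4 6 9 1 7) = (0 7 5 8 4 6 9 1) = [7, 0, 2, 3, 6, 8, 9, 5, 4, 1]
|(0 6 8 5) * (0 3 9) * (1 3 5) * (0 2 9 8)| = 6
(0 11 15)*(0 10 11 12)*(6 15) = [12, 1, 2, 3, 4, 5, 15, 7, 8, 9, 11, 6, 0, 13, 14, 10] = (0 12)(6 15 10 11)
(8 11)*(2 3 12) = (2 3 12)(8 11) = [0, 1, 3, 12, 4, 5, 6, 7, 11, 9, 10, 8, 2]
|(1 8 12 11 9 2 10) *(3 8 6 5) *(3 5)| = 9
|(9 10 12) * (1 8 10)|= 5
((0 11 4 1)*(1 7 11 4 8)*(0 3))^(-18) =(0 11 3 7 1 4 8) =[11, 4, 2, 7, 8, 5, 6, 1, 0, 9, 10, 3]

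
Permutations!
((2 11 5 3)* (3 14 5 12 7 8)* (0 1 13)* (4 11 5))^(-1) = (0 13 1)(2 3 8 7 12 11 4 14 5) = [13, 0, 3, 8, 14, 2, 6, 12, 7, 9, 10, 4, 11, 1, 5]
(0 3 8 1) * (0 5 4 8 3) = (1 5 4 8) = [0, 5, 2, 3, 8, 4, 6, 7, 1]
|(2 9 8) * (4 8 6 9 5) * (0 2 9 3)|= 8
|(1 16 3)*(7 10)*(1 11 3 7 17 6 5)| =|(1 16 7 10 17 6 5)(3 11)| =14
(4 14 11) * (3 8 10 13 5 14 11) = (3 8 10 13 5 14)(4 11) = [0, 1, 2, 8, 11, 14, 6, 7, 10, 9, 13, 4, 12, 5, 3]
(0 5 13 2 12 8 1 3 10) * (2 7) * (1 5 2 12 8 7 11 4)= [2, 3, 8, 10, 1, 13, 6, 12, 5, 9, 0, 4, 7, 11]= (0 2 8 5 13 11 4 1 3 10)(7 12)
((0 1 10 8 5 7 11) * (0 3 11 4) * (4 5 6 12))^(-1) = (0 4 12 6 8 10 1)(3 11)(5 7) = [4, 0, 2, 11, 12, 7, 8, 5, 10, 9, 1, 3, 6]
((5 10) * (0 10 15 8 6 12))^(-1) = (0 12 6 8 15 5 10) = [12, 1, 2, 3, 4, 10, 8, 7, 15, 9, 0, 11, 6, 13, 14, 5]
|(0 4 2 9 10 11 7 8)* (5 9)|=|(0 4 2 5 9 10 11 7 8)|=9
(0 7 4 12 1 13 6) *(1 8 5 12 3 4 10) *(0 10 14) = (0 7 14)(1 13 6 10)(3 4)(5 12 8) = [7, 13, 2, 4, 3, 12, 10, 14, 5, 9, 1, 11, 8, 6, 0]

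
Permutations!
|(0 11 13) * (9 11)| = 4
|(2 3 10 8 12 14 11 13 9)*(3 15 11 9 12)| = 21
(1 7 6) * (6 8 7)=(1 6)(7 8)=[0, 6, 2, 3, 4, 5, 1, 8, 7]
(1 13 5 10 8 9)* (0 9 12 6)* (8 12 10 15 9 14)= (0 14 8 10 12 6)(1 13 5 15 9)= [14, 13, 2, 3, 4, 15, 0, 7, 10, 1, 12, 11, 6, 5, 8, 9]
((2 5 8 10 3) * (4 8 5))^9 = (2 3 10 8 4) = [0, 1, 3, 10, 2, 5, 6, 7, 4, 9, 8]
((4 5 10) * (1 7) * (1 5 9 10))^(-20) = (1 7 5)(4 9 10) = [0, 7, 2, 3, 9, 1, 6, 5, 8, 10, 4]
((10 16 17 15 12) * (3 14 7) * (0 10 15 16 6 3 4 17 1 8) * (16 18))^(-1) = (0 8 1 16 18 17 4 7 14 3 6 10)(12 15) = [8, 16, 2, 6, 7, 5, 10, 14, 1, 9, 0, 11, 15, 13, 3, 12, 18, 4, 17]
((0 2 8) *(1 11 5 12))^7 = (0 2 8)(1 12 5 11) = [2, 12, 8, 3, 4, 11, 6, 7, 0, 9, 10, 1, 5]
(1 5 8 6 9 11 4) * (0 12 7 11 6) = [12, 5, 2, 3, 1, 8, 9, 11, 0, 6, 10, 4, 7] = (0 12 7 11 4 1 5 8)(6 9)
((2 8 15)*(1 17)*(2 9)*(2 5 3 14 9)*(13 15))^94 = [0, 1, 13, 9, 4, 14, 6, 7, 15, 3, 10, 11, 12, 2, 5, 8, 16, 17] = (17)(2 13)(3 9)(5 14)(8 15)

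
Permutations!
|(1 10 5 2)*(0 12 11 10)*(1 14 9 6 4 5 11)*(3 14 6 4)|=|(0 12 1)(2 6 3 14 9 4 5)(10 11)|=42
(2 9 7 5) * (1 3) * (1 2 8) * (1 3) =(2 9 7 5 8 3) =[0, 1, 9, 2, 4, 8, 6, 5, 3, 7]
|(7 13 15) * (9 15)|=|(7 13 9 15)|=4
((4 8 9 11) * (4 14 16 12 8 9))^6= [0, 1, 2, 3, 8, 5, 6, 7, 12, 4, 10, 9, 16, 13, 11, 15, 14]= (4 8 12 16 14 11 9)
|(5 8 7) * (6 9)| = 6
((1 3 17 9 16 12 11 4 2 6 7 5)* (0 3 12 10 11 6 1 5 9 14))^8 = (17)(1 4 10 9 6)(2 11 16 7 12) = [0, 4, 11, 3, 10, 5, 1, 12, 8, 6, 9, 16, 2, 13, 14, 15, 7, 17]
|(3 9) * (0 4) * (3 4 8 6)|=6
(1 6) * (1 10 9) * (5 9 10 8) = (10)(1 6 8 5 9) = [0, 6, 2, 3, 4, 9, 8, 7, 5, 1, 10]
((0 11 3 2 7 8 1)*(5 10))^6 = (0 1 8 7 2 3 11) = [1, 8, 3, 11, 4, 5, 6, 2, 7, 9, 10, 0]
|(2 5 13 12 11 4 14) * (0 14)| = |(0 14 2 5 13 12 11 4)| = 8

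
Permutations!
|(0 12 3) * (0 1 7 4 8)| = 7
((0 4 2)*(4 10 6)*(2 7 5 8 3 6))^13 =(0 10 2)(3 6 4 7 5 8) =[10, 1, 0, 6, 7, 8, 4, 5, 3, 9, 2]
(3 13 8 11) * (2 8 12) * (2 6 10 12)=(2 8 11 3 13)(6 10 12)=[0, 1, 8, 13, 4, 5, 10, 7, 11, 9, 12, 3, 6, 2]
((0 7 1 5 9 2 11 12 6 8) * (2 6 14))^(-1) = [8, 7, 14, 3, 4, 1, 9, 0, 6, 5, 10, 2, 11, 13, 12] = (0 8 6 9 5 1 7)(2 14 12 11)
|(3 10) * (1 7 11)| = 6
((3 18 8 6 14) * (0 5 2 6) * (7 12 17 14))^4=(0 7 3 5 12 18 2 17 8 6 14)=[7, 1, 17, 5, 4, 12, 14, 3, 6, 9, 10, 11, 18, 13, 0, 15, 16, 8, 2]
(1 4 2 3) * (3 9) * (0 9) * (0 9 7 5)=(0 7 5)(1 4 2 9 3)=[7, 4, 9, 1, 2, 0, 6, 5, 8, 3]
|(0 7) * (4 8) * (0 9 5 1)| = |(0 7 9 5 1)(4 8)| = 10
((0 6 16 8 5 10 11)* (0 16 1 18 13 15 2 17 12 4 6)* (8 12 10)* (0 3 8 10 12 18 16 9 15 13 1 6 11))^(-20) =(1 16 18)(2 17 12 4 11 9 15) =[0, 16, 17, 3, 11, 5, 6, 7, 8, 15, 10, 9, 4, 13, 14, 2, 18, 12, 1]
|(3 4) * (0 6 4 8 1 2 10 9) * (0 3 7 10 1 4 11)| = |(0 6 11)(1 2)(3 8 4 7 10 9)| = 6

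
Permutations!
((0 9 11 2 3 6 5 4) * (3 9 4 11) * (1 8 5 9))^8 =(1 11 8 2 5)(3 9 6) =[0, 11, 5, 9, 4, 1, 3, 7, 2, 6, 10, 8]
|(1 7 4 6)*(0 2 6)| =6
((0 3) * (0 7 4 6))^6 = (0 3 7 4 6) = [3, 1, 2, 7, 6, 5, 0, 4]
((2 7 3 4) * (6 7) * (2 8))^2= (2 7 4)(3 8 6)= [0, 1, 7, 8, 2, 5, 3, 4, 6]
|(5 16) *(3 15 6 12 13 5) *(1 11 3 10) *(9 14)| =10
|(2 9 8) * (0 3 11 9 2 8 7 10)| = |(0 3 11 9 7 10)| = 6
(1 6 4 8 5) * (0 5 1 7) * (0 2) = (0 5 7 2)(1 6 4 8) = [5, 6, 0, 3, 8, 7, 4, 2, 1]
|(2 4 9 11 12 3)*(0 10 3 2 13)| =20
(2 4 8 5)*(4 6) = [0, 1, 6, 3, 8, 2, 4, 7, 5] = (2 6 4 8 5)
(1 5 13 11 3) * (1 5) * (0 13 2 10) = (0 13 11 3 5 2 10) = [13, 1, 10, 5, 4, 2, 6, 7, 8, 9, 0, 3, 12, 11]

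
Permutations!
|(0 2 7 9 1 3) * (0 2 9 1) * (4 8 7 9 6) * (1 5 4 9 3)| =12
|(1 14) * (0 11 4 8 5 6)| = |(0 11 4 8 5 6)(1 14)| = 6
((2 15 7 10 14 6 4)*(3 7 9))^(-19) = (2 4 6 14 10 7 3 9 15) = [0, 1, 4, 9, 6, 5, 14, 3, 8, 15, 7, 11, 12, 13, 10, 2]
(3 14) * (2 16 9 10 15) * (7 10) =(2 16 9 7 10 15)(3 14) =[0, 1, 16, 14, 4, 5, 6, 10, 8, 7, 15, 11, 12, 13, 3, 2, 9]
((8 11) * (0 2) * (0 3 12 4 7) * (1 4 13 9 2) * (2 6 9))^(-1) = [7, 0, 13, 2, 1, 5, 9, 4, 11, 6, 10, 8, 3, 12] = (0 7 4 1)(2 13 12 3)(6 9)(8 11)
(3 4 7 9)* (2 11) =(2 11)(3 4 7 9) =[0, 1, 11, 4, 7, 5, 6, 9, 8, 3, 10, 2]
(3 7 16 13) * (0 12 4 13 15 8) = [12, 1, 2, 7, 13, 5, 6, 16, 0, 9, 10, 11, 4, 3, 14, 8, 15] = (0 12 4 13 3 7 16 15 8)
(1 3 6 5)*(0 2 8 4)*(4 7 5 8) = (0 2 4)(1 3 6 8 7 5) = [2, 3, 4, 6, 0, 1, 8, 5, 7]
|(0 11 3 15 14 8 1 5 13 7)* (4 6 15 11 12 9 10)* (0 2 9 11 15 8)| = 30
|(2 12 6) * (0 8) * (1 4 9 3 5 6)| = |(0 8)(1 4 9 3 5 6 2 12)| = 8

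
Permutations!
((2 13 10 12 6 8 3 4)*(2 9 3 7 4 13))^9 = (13) = [0, 1, 2, 3, 4, 5, 6, 7, 8, 9, 10, 11, 12, 13]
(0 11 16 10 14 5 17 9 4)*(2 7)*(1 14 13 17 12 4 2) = (0 11 16 10 13 17 9 2 7 1 14 5 12 4) = [11, 14, 7, 3, 0, 12, 6, 1, 8, 2, 13, 16, 4, 17, 5, 15, 10, 9]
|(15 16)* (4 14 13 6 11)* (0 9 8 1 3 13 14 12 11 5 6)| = 6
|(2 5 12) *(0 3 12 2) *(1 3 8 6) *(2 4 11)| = 12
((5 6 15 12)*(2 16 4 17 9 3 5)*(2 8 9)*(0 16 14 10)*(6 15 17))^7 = (0 10 14 2 17 6 4 16)(3 5 15 12 8 9) = [10, 1, 17, 5, 16, 15, 4, 7, 9, 3, 14, 11, 8, 13, 2, 12, 0, 6]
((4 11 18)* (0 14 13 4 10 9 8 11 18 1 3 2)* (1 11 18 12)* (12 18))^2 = (0 13 18 9 12 3)(1 2 14 4 10 8) = [13, 2, 14, 0, 10, 5, 6, 7, 1, 12, 8, 11, 3, 18, 4, 15, 16, 17, 9]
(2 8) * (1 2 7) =(1 2 8 7) =[0, 2, 8, 3, 4, 5, 6, 1, 7]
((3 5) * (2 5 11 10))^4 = (2 10 11 3 5) = [0, 1, 10, 5, 4, 2, 6, 7, 8, 9, 11, 3]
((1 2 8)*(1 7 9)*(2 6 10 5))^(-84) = (1 2)(5 9)(6 8)(7 10) = [0, 2, 1, 3, 4, 9, 8, 10, 6, 5, 7]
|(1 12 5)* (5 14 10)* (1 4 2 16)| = |(1 12 14 10 5 4 2 16)| = 8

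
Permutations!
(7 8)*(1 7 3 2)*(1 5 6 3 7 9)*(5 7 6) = (1 9)(2 7 8 6 3) = [0, 9, 7, 2, 4, 5, 3, 8, 6, 1]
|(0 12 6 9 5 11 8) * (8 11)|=6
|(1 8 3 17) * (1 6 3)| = |(1 8)(3 17 6)| = 6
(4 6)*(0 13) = (0 13)(4 6) = [13, 1, 2, 3, 6, 5, 4, 7, 8, 9, 10, 11, 12, 0]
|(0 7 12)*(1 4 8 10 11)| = |(0 7 12)(1 4 8 10 11)| = 15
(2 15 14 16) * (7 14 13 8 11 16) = (2 15 13 8 11 16)(7 14) = [0, 1, 15, 3, 4, 5, 6, 14, 11, 9, 10, 16, 12, 8, 7, 13, 2]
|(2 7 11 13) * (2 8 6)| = 6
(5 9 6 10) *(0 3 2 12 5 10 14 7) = (0 3 2 12 5 9 6 14 7) = [3, 1, 12, 2, 4, 9, 14, 0, 8, 6, 10, 11, 5, 13, 7]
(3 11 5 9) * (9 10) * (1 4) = (1 4)(3 11 5 10 9) = [0, 4, 2, 11, 1, 10, 6, 7, 8, 3, 9, 5]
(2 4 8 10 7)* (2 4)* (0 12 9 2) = (0 12 9 2)(4 8 10 7) = [12, 1, 0, 3, 8, 5, 6, 4, 10, 2, 7, 11, 9]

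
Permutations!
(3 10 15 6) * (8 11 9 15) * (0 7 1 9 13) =(0 7 1 9 15 6 3 10 8 11 13) =[7, 9, 2, 10, 4, 5, 3, 1, 11, 15, 8, 13, 12, 0, 14, 6]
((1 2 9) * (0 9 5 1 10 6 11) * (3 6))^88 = [6, 2, 5, 9, 4, 1, 10, 7, 8, 11, 0, 3] = (0 6 10)(1 2 5)(3 9 11)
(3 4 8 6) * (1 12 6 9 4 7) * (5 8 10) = (1 12 6 3 7)(4 10 5 8 9) = [0, 12, 2, 7, 10, 8, 3, 1, 9, 4, 5, 11, 6]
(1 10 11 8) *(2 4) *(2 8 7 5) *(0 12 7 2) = (0 12 7 5)(1 10 11 2 4 8) = [12, 10, 4, 3, 8, 0, 6, 5, 1, 9, 11, 2, 7]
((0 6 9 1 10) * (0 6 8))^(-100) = [0, 1, 2, 3, 4, 5, 6, 7, 8, 9, 10] = (10)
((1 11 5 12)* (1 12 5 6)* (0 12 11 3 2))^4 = (0 1 12 3 11 2 6) = [1, 12, 6, 11, 4, 5, 0, 7, 8, 9, 10, 2, 3]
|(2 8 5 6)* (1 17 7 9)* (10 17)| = 20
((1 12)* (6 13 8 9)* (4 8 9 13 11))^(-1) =(1 12)(4 11 6 9 13 8) =[0, 12, 2, 3, 11, 5, 9, 7, 4, 13, 10, 6, 1, 8]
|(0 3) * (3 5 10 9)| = |(0 5 10 9 3)| = 5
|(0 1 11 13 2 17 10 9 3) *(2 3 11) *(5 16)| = |(0 1 2 17 10 9 11 13 3)(5 16)| = 18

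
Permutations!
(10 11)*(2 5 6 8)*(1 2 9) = (1 2 5 6 8 9)(10 11) = [0, 2, 5, 3, 4, 6, 8, 7, 9, 1, 11, 10]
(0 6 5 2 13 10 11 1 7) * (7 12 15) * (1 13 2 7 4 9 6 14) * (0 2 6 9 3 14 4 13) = (0 4 3 14 1 12 15 13 10 11)(2 6 5 7) = [4, 12, 6, 14, 3, 7, 5, 2, 8, 9, 11, 0, 15, 10, 1, 13]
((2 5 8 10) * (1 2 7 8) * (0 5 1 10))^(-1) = [8, 2, 1, 3, 4, 0, 6, 10, 7, 9, 5] = (0 8 7 10 5)(1 2)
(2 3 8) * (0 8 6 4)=[8, 1, 3, 6, 0, 5, 4, 7, 2]=(0 8 2 3 6 4)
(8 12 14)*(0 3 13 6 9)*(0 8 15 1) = (0 3 13 6 9 8 12 14 15 1) = [3, 0, 2, 13, 4, 5, 9, 7, 12, 8, 10, 11, 14, 6, 15, 1]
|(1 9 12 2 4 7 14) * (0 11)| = |(0 11)(1 9 12 2 4 7 14)| = 14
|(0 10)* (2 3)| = 2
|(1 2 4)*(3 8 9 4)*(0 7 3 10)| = 9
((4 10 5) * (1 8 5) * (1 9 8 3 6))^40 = [0, 3, 2, 6, 4, 5, 1, 7, 8, 9, 10] = (10)(1 3 6)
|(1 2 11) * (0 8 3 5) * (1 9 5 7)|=9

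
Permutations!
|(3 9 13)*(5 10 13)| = 5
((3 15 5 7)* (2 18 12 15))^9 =(2 12 5 3 18 15 7) =[0, 1, 12, 18, 4, 3, 6, 2, 8, 9, 10, 11, 5, 13, 14, 7, 16, 17, 15]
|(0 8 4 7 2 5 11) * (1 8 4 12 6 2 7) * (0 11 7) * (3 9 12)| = |(0 4 1 8 3 9 12 6 2 5 7)| = 11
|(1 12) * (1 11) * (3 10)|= |(1 12 11)(3 10)|= 6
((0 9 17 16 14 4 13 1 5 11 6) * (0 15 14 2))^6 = (0 9 17 16 2)(1 4 15 11)(5 13 14 6) = [9, 4, 0, 3, 15, 13, 5, 7, 8, 17, 10, 1, 12, 14, 6, 11, 2, 16]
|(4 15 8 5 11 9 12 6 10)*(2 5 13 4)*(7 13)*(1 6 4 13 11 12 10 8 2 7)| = 60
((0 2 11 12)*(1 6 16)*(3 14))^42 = [11, 1, 12, 3, 4, 5, 6, 7, 8, 9, 10, 0, 2, 13, 14, 15, 16] = (16)(0 11)(2 12)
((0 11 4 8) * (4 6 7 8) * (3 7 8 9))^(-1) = [8, 1, 2, 9, 4, 5, 11, 3, 6, 7, 10, 0] = (0 8 6 11)(3 9 7)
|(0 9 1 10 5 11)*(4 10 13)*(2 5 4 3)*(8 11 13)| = |(0 9 1 8 11)(2 5 13 3)(4 10)| = 20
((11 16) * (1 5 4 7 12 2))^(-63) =(1 7)(2 4)(5 12)(11 16) =[0, 7, 4, 3, 2, 12, 6, 1, 8, 9, 10, 16, 5, 13, 14, 15, 11]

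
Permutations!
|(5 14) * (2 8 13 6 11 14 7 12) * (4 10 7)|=|(2 8 13 6 11 14 5 4 10 7 12)|=11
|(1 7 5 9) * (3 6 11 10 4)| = |(1 7 5 9)(3 6 11 10 4)| = 20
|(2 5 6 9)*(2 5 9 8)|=5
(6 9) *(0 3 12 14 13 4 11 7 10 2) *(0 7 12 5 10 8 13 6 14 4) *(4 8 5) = [3, 1, 7, 4, 11, 10, 9, 5, 13, 14, 2, 12, 8, 0, 6] = (0 3 4 11 12 8 13)(2 7 5 10)(6 9 14)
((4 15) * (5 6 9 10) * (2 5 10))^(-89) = [0, 1, 9, 3, 15, 2, 5, 7, 8, 6, 10, 11, 12, 13, 14, 4] = (2 9 6 5)(4 15)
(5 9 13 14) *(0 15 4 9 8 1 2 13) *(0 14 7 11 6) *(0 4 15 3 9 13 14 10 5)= (15)(0 3 9 10 5 8 1 2 14)(4 13 7 11 6)= [3, 2, 14, 9, 13, 8, 4, 11, 1, 10, 5, 6, 12, 7, 0, 15]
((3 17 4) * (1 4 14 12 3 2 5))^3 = (1 5 2 4)(3 12 14 17) = [0, 5, 4, 12, 1, 2, 6, 7, 8, 9, 10, 11, 14, 13, 17, 15, 16, 3]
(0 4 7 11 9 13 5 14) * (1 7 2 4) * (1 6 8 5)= (0 6 8 5 14)(1 7 11 9 13)(2 4)= [6, 7, 4, 3, 2, 14, 8, 11, 5, 13, 10, 9, 12, 1, 0]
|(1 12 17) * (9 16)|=|(1 12 17)(9 16)|=6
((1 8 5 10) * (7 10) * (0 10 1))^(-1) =(0 10)(1 7 5 8) =[10, 7, 2, 3, 4, 8, 6, 5, 1, 9, 0]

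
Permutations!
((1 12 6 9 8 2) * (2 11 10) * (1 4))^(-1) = (1 4 2 10 11 8 9 6 12) = [0, 4, 10, 3, 2, 5, 12, 7, 9, 6, 11, 8, 1]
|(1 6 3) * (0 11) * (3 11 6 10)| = |(0 6 11)(1 10 3)| = 3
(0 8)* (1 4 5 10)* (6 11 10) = [8, 4, 2, 3, 5, 6, 11, 7, 0, 9, 1, 10] = (0 8)(1 4 5 6 11 10)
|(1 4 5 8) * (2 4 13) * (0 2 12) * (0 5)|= |(0 2 4)(1 13 12 5 8)|= 15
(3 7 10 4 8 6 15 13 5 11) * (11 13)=[0, 1, 2, 7, 8, 13, 15, 10, 6, 9, 4, 3, 12, 5, 14, 11]=(3 7 10 4 8 6 15 11)(5 13)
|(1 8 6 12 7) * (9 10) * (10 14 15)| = |(1 8 6 12 7)(9 14 15 10)| = 20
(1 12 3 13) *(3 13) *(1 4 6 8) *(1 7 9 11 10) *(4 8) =(1 12 13 8 7 9 11 10)(4 6) =[0, 12, 2, 3, 6, 5, 4, 9, 7, 11, 1, 10, 13, 8]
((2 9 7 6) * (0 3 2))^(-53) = (0 3 2 9 7 6) = [3, 1, 9, 2, 4, 5, 0, 6, 8, 7]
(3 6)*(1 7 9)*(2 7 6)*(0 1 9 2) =(9)(0 1 6 3)(2 7) =[1, 6, 7, 0, 4, 5, 3, 2, 8, 9]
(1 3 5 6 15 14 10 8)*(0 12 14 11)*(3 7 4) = [12, 7, 2, 5, 3, 6, 15, 4, 1, 9, 8, 0, 14, 13, 10, 11] = (0 12 14 10 8 1 7 4 3 5 6 15 11)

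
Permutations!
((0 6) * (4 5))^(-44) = (6) = [0, 1, 2, 3, 4, 5, 6]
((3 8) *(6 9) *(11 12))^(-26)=(12)=[0, 1, 2, 3, 4, 5, 6, 7, 8, 9, 10, 11, 12]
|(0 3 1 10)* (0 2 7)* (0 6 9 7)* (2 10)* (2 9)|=7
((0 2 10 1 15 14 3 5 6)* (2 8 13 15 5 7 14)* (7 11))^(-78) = [15, 0, 5, 7, 4, 8, 13, 3, 2, 9, 6, 14, 12, 10, 11, 1] = (0 15 1)(2 5 8)(3 7)(6 13 10)(11 14)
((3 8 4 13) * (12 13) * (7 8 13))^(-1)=[0, 1, 2, 13, 8, 5, 6, 12, 7, 9, 10, 11, 4, 3]=(3 13)(4 8 7 12)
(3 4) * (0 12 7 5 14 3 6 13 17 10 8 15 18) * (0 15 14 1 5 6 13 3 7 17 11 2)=(0 12 17 10 8 14 7 6 3 4 13 11 2)(1 5)(15 18)=[12, 5, 0, 4, 13, 1, 3, 6, 14, 9, 8, 2, 17, 11, 7, 18, 16, 10, 15]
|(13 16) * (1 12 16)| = 4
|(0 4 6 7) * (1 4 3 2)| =|(0 3 2 1 4 6 7)| =7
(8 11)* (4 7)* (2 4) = (2 4 7)(8 11) = [0, 1, 4, 3, 7, 5, 6, 2, 11, 9, 10, 8]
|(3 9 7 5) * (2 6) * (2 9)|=|(2 6 9 7 5 3)|=6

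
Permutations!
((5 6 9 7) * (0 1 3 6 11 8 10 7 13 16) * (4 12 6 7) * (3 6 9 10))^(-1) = (0 16 13 9 12 4 10 6 1)(3 8 11 5 7) = [16, 0, 2, 8, 10, 7, 1, 3, 11, 12, 6, 5, 4, 9, 14, 15, 13]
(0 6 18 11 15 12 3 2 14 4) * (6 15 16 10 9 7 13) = (0 15 12 3 2 14 4)(6 18 11 16 10 9 7 13) = [15, 1, 14, 2, 0, 5, 18, 13, 8, 7, 9, 16, 3, 6, 4, 12, 10, 17, 11]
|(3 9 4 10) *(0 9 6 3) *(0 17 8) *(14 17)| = |(0 9 4 10 14 17 8)(3 6)| = 14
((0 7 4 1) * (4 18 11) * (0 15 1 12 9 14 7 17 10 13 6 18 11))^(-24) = (18) = [0, 1, 2, 3, 4, 5, 6, 7, 8, 9, 10, 11, 12, 13, 14, 15, 16, 17, 18]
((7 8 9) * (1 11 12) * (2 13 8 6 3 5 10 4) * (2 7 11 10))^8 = [0, 13, 4, 1, 9, 10, 12, 11, 6, 3, 8, 5, 2, 7] = (1 13 7 11 5 10 8 6 12 2 4 9 3)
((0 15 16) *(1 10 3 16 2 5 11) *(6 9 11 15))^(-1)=[16, 11, 15, 10, 4, 2, 0, 7, 8, 6, 1, 9, 12, 13, 14, 5, 3]=(0 16 3 10 1 11 9 6)(2 15 5)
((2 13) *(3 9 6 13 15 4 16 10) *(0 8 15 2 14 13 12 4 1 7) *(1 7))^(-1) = (0 7 15 8)(3 10 16 4 12 6 9)(13 14) = [7, 1, 2, 10, 12, 5, 9, 15, 0, 3, 16, 11, 6, 14, 13, 8, 4]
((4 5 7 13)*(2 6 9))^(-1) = [0, 1, 9, 3, 13, 4, 2, 5, 8, 6, 10, 11, 12, 7] = (2 9 6)(4 13 7 5)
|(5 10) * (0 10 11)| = 4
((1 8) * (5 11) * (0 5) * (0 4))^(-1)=[4, 8, 2, 3, 11, 0, 6, 7, 1, 9, 10, 5]=(0 4 11 5)(1 8)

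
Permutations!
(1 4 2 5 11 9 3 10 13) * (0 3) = (0 3 10 13 1 4 2 5 11 9) = [3, 4, 5, 10, 2, 11, 6, 7, 8, 0, 13, 9, 12, 1]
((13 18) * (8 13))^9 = (18) = [0, 1, 2, 3, 4, 5, 6, 7, 8, 9, 10, 11, 12, 13, 14, 15, 16, 17, 18]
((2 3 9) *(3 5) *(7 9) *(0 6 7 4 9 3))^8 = (9) = [0, 1, 2, 3, 4, 5, 6, 7, 8, 9]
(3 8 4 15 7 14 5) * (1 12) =(1 12)(3 8 4 15 7 14 5) =[0, 12, 2, 8, 15, 3, 6, 14, 4, 9, 10, 11, 1, 13, 5, 7]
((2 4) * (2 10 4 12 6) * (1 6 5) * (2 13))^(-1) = (1 5 12 2 13 6)(4 10) = [0, 5, 13, 3, 10, 12, 1, 7, 8, 9, 4, 11, 2, 6]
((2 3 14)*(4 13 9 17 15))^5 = [0, 1, 14, 2, 4, 5, 6, 7, 8, 9, 10, 11, 12, 13, 3, 15, 16, 17] = (17)(2 14 3)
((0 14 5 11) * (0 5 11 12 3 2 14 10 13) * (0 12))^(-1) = (0 5 11 14 2 3 12 13 10) = [5, 1, 3, 12, 4, 11, 6, 7, 8, 9, 0, 14, 13, 10, 2]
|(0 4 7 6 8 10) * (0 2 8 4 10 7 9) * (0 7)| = |(0 10 2 8)(4 9 7 6)| = 4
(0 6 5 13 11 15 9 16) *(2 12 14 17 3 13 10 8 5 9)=(0 6 9 16)(2 12 14 17 3 13 11 15)(5 10 8)=[6, 1, 12, 13, 4, 10, 9, 7, 5, 16, 8, 15, 14, 11, 17, 2, 0, 3]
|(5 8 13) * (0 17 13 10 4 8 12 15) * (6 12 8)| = 10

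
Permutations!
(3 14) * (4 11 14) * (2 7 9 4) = (2 7 9 4 11 14 3) = [0, 1, 7, 2, 11, 5, 6, 9, 8, 4, 10, 14, 12, 13, 3]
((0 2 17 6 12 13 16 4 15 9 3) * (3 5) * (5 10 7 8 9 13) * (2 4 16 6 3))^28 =[17, 1, 12, 2, 3, 6, 15, 7, 8, 9, 10, 11, 13, 4, 14, 0, 16, 5] =(0 17 5 6 15)(2 12 13 4 3)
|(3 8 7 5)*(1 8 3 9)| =5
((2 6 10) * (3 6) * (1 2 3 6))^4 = (1 3 10 6 2) = [0, 3, 1, 10, 4, 5, 2, 7, 8, 9, 6]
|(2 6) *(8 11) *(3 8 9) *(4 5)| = 4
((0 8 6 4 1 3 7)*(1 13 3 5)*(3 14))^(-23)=[8, 5, 2, 7, 13, 1, 4, 0, 6, 9, 10, 11, 12, 14, 3]=(0 8 6 4 13 14 3 7)(1 5)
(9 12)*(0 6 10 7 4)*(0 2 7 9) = (0 6 10 9 12)(2 7 4) = [6, 1, 7, 3, 2, 5, 10, 4, 8, 12, 9, 11, 0]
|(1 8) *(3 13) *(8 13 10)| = |(1 13 3 10 8)| = 5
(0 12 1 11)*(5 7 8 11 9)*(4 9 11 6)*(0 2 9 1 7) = (0 12 7 8 6 4 1 11 2 9 5) = [12, 11, 9, 3, 1, 0, 4, 8, 6, 5, 10, 2, 7]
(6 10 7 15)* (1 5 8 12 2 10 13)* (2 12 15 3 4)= (1 5 8 15 6 13)(2 10 7 3 4)= [0, 5, 10, 4, 2, 8, 13, 3, 15, 9, 7, 11, 12, 1, 14, 6]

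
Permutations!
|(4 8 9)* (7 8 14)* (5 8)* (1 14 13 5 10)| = |(1 14 7 10)(4 13 5 8 9)| = 20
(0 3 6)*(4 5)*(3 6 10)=[6, 1, 2, 10, 5, 4, 0, 7, 8, 9, 3]=(0 6)(3 10)(4 5)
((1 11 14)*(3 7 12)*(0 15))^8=[0, 14, 2, 12, 4, 5, 6, 3, 8, 9, 10, 1, 7, 13, 11, 15]=(15)(1 14 11)(3 12 7)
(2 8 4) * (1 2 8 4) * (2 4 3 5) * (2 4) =(1 2 3 5 4 8) =[0, 2, 3, 5, 8, 4, 6, 7, 1]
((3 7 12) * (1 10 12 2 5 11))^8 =(12) =[0, 1, 2, 3, 4, 5, 6, 7, 8, 9, 10, 11, 12]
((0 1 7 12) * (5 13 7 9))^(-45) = [13, 7, 2, 3, 4, 0, 6, 9, 8, 12, 10, 11, 5, 1] = (0 13 1 7 9 12 5)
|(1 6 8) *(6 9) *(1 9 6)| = 4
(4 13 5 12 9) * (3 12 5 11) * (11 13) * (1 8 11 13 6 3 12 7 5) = (1 8 11 12 9 4 13 6 3 7 5) = [0, 8, 2, 7, 13, 1, 3, 5, 11, 4, 10, 12, 9, 6]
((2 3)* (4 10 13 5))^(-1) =[0, 1, 3, 2, 5, 13, 6, 7, 8, 9, 4, 11, 12, 10] =(2 3)(4 5 13 10)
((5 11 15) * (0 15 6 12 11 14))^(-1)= (0 14 5 15)(6 11 12)= [14, 1, 2, 3, 4, 15, 11, 7, 8, 9, 10, 12, 6, 13, 5, 0]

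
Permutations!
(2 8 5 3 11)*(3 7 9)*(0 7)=[7, 1, 8, 11, 4, 0, 6, 9, 5, 3, 10, 2]=(0 7 9 3 11 2 8 5)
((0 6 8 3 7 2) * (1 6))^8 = [1, 6, 0, 7, 4, 5, 8, 2, 3] = (0 1 6 8 3 7 2)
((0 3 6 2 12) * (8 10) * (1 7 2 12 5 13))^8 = (1 5 7 13 2) = [0, 5, 1, 3, 4, 7, 6, 13, 8, 9, 10, 11, 12, 2]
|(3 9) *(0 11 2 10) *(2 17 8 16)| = |(0 11 17 8 16 2 10)(3 9)| = 14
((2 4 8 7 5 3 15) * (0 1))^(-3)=(0 1)(2 5 4 3 8 15 7)=[1, 0, 5, 8, 3, 4, 6, 2, 15, 9, 10, 11, 12, 13, 14, 7]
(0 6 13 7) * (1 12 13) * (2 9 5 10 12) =(0 6 1 2 9 5 10 12 13 7) =[6, 2, 9, 3, 4, 10, 1, 0, 8, 5, 12, 11, 13, 7]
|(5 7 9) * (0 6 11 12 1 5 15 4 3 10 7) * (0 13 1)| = |(0 6 11 12)(1 5 13)(3 10 7 9 15 4)| = 12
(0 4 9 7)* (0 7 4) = [0, 1, 2, 3, 9, 5, 6, 7, 8, 4] = (4 9)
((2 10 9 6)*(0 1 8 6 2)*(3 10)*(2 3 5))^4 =(3 10 9) =[0, 1, 2, 10, 4, 5, 6, 7, 8, 3, 9]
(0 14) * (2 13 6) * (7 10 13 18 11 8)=(0 14)(2 18 11 8 7 10 13 6)=[14, 1, 18, 3, 4, 5, 2, 10, 7, 9, 13, 8, 12, 6, 0, 15, 16, 17, 11]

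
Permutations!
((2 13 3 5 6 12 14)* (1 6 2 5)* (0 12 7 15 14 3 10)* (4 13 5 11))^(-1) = (0 10 13 4 11 14 15 7 6 1 3 12)(2 5) = [10, 3, 5, 12, 11, 2, 1, 6, 8, 9, 13, 14, 0, 4, 15, 7]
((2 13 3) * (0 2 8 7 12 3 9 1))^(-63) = (0 13 1 2 9)(3 8 7 12) = [13, 2, 9, 8, 4, 5, 6, 12, 7, 0, 10, 11, 3, 1]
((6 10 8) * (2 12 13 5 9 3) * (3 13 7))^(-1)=[0, 1, 3, 7, 4, 13, 8, 12, 10, 5, 6, 11, 2, 9]=(2 3 7 12)(5 13 9)(6 8 10)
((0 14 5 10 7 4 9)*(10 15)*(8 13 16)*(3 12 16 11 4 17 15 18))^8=[13, 1, 2, 0, 16, 4, 6, 7, 18, 8, 10, 12, 14, 3, 11, 15, 5, 17, 9]=(0 13 3)(4 16 5)(8 18 9)(11 12 14)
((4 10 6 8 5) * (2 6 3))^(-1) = (2 3 10 4 5 8 6) = [0, 1, 3, 10, 5, 8, 2, 7, 6, 9, 4]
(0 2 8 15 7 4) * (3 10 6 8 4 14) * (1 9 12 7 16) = (0 2 4)(1 9 12 7 14 3 10 6 8 15 16) = [2, 9, 4, 10, 0, 5, 8, 14, 15, 12, 6, 11, 7, 13, 3, 16, 1]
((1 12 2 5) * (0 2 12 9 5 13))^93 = (13) = [0, 1, 2, 3, 4, 5, 6, 7, 8, 9, 10, 11, 12, 13]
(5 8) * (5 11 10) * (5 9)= (5 8 11 10 9)= [0, 1, 2, 3, 4, 8, 6, 7, 11, 5, 9, 10]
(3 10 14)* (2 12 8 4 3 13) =[0, 1, 12, 10, 3, 5, 6, 7, 4, 9, 14, 11, 8, 2, 13] =(2 12 8 4 3 10 14 13)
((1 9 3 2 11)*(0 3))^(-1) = (0 9 1 11 2 3) = [9, 11, 3, 0, 4, 5, 6, 7, 8, 1, 10, 2]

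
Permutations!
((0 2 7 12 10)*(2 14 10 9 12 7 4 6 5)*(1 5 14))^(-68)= [4, 6, 10, 3, 0, 14, 1, 7, 8, 9, 2, 11, 12, 13, 5]= (0 4)(1 6)(2 10)(5 14)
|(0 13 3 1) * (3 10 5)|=|(0 13 10 5 3 1)|=6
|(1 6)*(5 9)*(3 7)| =|(1 6)(3 7)(5 9)| =2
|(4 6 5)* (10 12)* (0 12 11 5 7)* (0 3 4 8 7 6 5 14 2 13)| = 35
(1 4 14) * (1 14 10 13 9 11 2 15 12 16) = (1 4 10 13 9 11 2 15 12 16) = [0, 4, 15, 3, 10, 5, 6, 7, 8, 11, 13, 2, 16, 9, 14, 12, 1]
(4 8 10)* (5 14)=(4 8 10)(5 14)=[0, 1, 2, 3, 8, 14, 6, 7, 10, 9, 4, 11, 12, 13, 5]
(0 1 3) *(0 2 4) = (0 1 3 2 4) = [1, 3, 4, 2, 0]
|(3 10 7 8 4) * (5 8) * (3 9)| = 7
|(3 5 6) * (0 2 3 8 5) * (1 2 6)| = |(0 6 8 5 1 2 3)| = 7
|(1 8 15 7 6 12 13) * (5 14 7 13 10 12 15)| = |(1 8 5 14 7 6 15 13)(10 12)| = 8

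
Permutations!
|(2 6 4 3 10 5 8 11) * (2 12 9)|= 10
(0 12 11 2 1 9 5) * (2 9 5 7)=(0 12 11 9 7 2 1 5)=[12, 5, 1, 3, 4, 0, 6, 2, 8, 7, 10, 9, 11]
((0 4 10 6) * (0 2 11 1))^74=(0 2 4 11 10 1 6)=[2, 6, 4, 3, 11, 5, 0, 7, 8, 9, 1, 10]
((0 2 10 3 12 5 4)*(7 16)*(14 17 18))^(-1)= (0 4 5 12 3 10 2)(7 16)(14 18 17)= [4, 1, 0, 10, 5, 12, 6, 16, 8, 9, 2, 11, 3, 13, 18, 15, 7, 14, 17]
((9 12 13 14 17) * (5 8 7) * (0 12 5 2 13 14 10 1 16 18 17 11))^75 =(0 11 14 12)(1 13 7 5 17 16 10 2 8 9 18) =[11, 13, 8, 3, 4, 17, 6, 5, 9, 18, 2, 14, 0, 7, 12, 15, 10, 16, 1]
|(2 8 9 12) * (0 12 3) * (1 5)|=|(0 12 2 8 9 3)(1 5)|=6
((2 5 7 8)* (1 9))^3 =(1 9)(2 8 7 5) =[0, 9, 8, 3, 4, 2, 6, 5, 7, 1]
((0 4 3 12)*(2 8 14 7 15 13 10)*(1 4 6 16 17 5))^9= [0, 1, 14, 3, 4, 5, 6, 13, 7, 9, 8, 11, 12, 2, 15, 10, 16, 17]= (17)(2 14 15 10 8 7 13)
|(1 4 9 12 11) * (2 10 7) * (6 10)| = 20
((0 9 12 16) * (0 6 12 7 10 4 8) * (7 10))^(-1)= [8, 1, 2, 3, 10, 5, 16, 7, 4, 0, 9, 11, 6, 13, 14, 15, 12]= (0 8 4 10 9)(6 16 12)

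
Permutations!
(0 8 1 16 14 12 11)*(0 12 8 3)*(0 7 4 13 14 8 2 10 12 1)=(0 3 7 4 13 14 2 10 12 11 1 16 8)=[3, 16, 10, 7, 13, 5, 6, 4, 0, 9, 12, 1, 11, 14, 2, 15, 8]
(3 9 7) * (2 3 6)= [0, 1, 3, 9, 4, 5, 2, 6, 8, 7]= (2 3 9 7 6)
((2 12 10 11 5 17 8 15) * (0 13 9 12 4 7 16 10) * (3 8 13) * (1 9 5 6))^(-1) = (0 12 9 1 6 11 10 16 7 4 2 15 8 3)(5 13 17) = [12, 6, 15, 0, 2, 13, 11, 4, 3, 1, 16, 10, 9, 17, 14, 8, 7, 5]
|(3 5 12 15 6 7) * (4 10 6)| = 8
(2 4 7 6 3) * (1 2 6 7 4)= (7)(1 2)(3 6)= [0, 2, 1, 6, 4, 5, 3, 7]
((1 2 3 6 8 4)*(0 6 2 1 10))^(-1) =(0 10 4 8 6)(2 3) =[10, 1, 3, 2, 8, 5, 0, 7, 6, 9, 4]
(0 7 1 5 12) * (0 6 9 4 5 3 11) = [7, 3, 2, 11, 5, 12, 9, 1, 8, 4, 10, 0, 6] = (0 7 1 3 11)(4 5 12 6 9)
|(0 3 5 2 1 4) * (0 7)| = |(0 3 5 2 1 4 7)| = 7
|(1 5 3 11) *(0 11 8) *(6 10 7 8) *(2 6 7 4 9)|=35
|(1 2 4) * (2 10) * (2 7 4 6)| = 4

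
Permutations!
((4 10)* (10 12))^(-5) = (4 12 10) = [0, 1, 2, 3, 12, 5, 6, 7, 8, 9, 4, 11, 10]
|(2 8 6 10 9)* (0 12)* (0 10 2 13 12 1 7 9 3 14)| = 9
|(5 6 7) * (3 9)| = |(3 9)(5 6 7)| = 6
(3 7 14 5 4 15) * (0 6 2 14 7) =(0 6 2 14 5 4 15 3) =[6, 1, 14, 0, 15, 4, 2, 7, 8, 9, 10, 11, 12, 13, 5, 3]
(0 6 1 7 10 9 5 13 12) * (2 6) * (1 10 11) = (0 2 6 10 9 5 13 12)(1 7 11) = [2, 7, 6, 3, 4, 13, 10, 11, 8, 5, 9, 1, 0, 12]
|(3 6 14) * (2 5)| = |(2 5)(3 6 14)| = 6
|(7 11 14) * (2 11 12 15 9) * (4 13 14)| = 9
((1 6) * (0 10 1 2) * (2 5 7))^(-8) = [2, 10, 7, 3, 4, 6, 1, 5, 8, 9, 0] = (0 2 7 5 6 1 10)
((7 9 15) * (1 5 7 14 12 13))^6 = [0, 12, 2, 3, 4, 13, 6, 1, 8, 5, 10, 11, 15, 14, 9, 7] = (1 12 15 7)(5 13 14 9)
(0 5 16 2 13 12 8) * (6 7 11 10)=[5, 1, 13, 3, 4, 16, 7, 11, 0, 9, 6, 10, 8, 12, 14, 15, 2]=(0 5 16 2 13 12 8)(6 7 11 10)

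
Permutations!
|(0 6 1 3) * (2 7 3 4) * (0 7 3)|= |(0 6 1 4 2 3 7)|= 7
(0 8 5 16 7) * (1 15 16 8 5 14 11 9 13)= [5, 15, 2, 3, 4, 8, 6, 0, 14, 13, 10, 9, 12, 1, 11, 16, 7]= (0 5 8 14 11 9 13 1 15 16 7)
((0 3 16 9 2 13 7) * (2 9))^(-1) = (0 7 13 2 16 3) = [7, 1, 16, 0, 4, 5, 6, 13, 8, 9, 10, 11, 12, 2, 14, 15, 3]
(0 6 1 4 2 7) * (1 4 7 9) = [6, 7, 9, 3, 2, 5, 4, 0, 8, 1] = (0 6 4 2 9 1 7)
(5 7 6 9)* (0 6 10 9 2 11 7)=(0 6 2 11 7 10 9 5)=[6, 1, 11, 3, 4, 0, 2, 10, 8, 5, 9, 7]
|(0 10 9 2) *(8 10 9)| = |(0 9 2)(8 10)| = 6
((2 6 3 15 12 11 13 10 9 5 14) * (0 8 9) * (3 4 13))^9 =(0 10 13 4 6 2 14 5 9 8)(3 15 12 11) =[10, 1, 14, 15, 6, 9, 2, 7, 0, 8, 13, 3, 11, 4, 5, 12]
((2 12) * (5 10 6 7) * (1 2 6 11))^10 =(1 12 7 10)(2 6 5 11) =[0, 12, 6, 3, 4, 11, 5, 10, 8, 9, 1, 2, 7]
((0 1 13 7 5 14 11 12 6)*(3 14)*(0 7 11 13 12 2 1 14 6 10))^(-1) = (0 10 12 1 2 11 13 14)(3 5 7 6) = [10, 2, 11, 5, 4, 7, 3, 6, 8, 9, 12, 13, 1, 14, 0]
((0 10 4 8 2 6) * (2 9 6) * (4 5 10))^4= [6, 1, 2, 3, 0, 5, 9, 7, 4, 8, 10]= (10)(0 6 9 8 4)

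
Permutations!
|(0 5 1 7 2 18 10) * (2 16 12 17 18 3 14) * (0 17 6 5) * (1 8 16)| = |(1 7)(2 3 14)(5 8 16 12 6)(10 17 18)| = 30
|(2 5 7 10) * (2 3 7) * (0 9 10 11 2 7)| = |(0 9 10 3)(2 5 7 11)| = 4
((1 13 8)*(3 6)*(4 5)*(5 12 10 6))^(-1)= (1 8 13)(3 6 10 12 4 5)= [0, 8, 2, 6, 5, 3, 10, 7, 13, 9, 12, 11, 4, 1]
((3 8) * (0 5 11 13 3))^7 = (0 5 11 13 3 8) = [5, 1, 2, 8, 4, 11, 6, 7, 0, 9, 10, 13, 12, 3]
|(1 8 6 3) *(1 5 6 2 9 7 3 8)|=|(2 9 7 3 5 6 8)|=7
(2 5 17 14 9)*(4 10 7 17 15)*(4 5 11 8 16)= [0, 1, 11, 3, 10, 15, 6, 17, 16, 2, 7, 8, 12, 13, 9, 5, 4, 14]= (2 11 8 16 4 10 7 17 14 9)(5 15)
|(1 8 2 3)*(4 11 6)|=|(1 8 2 3)(4 11 6)|=12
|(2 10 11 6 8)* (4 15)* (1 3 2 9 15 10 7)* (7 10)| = |(1 3 2 10 11 6 8 9 15 4 7)| = 11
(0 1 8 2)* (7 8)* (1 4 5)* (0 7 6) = (0 4 5 1 6)(2 7 8) = [4, 6, 7, 3, 5, 1, 0, 8, 2]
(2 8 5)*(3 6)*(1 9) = [0, 9, 8, 6, 4, 2, 3, 7, 5, 1] = (1 9)(2 8 5)(3 6)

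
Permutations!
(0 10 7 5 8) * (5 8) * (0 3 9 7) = (0 10)(3 9 7 8) = [10, 1, 2, 9, 4, 5, 6, 8, 3, 7, 0]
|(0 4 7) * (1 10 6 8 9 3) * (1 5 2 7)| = 11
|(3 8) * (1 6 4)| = 6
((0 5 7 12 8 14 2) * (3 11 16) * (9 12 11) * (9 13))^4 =(0 16 12)(2 11 9)(3 8 5)(7 13 14) =[16, 1, 11, 8, 4, 3, 6, 13, 5, 2, 10, 9, 0, 14, 7, 15, 12]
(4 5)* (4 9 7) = (4 5 9 7) = [0, 1, 2, 3, 5, 9, 6, 4, 8, 7]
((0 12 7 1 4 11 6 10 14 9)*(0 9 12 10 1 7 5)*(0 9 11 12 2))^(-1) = (0 2 14 10)(1 6 11 9 5 12 4) = [2, 6, 14, 3, 1, 12, 11, 7, 8, 5, 0, 9, 4, 13, 10]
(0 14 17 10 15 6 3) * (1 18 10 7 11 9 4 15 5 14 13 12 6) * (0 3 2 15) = (0 13 12 6 2 15 1 18 10 5 14 17 7 11 9 4) = [13, 18, 15, 3, 0, 14, 2, 11, 8, 4, 5, 9, 6, 12, 17, 1, 16, 7, 10]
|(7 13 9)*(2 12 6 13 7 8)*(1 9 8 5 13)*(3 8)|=|(1 9 5 13 3 8 2 12 6)|=9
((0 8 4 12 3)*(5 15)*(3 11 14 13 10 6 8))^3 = (0 3)(4 14 6 12 13 8 11 10)(5 15) = [3, 1, 2, 0, 14, 15, 12, 7, 11, 9, 4, 10, 13, 8, 6, 5]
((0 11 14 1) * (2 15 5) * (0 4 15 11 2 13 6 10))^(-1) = [10, 14, 0, 3, 1, 15, 13, 7, 8, 9, 6, 2, 12, 5, 11, 4] = (0 10 6 13 5 15 4 1 14 11 2)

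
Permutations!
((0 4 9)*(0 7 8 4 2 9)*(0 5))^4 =[8, 1, 4, 3, 9, 7, 6, 0, 2, 5] =(0 8 2 4 9 5 7)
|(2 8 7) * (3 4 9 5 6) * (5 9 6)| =|(9)(2 8 7)(3 4 6)| =3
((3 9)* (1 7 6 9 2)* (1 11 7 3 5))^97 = [0, 3, 11, 2, 4, 1, 9, 6, 8, 5, 10, 7] = (1 3 2 11 7 6 9 5)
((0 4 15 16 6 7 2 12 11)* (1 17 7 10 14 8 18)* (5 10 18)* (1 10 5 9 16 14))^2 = (0 15 8 16 18 1 7 12)(2 11 4 14 9 6 10 17) = [15, 7, 11, 3, 14, 5, 10, 12, 16, 6, 17, 4, 0, 13, 9, 8, 18, 2, 1]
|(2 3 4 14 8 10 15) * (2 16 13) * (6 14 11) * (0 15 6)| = 8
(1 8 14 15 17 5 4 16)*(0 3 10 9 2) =[3, 8, 0, 10, 16, 4, 6, 7, 14, 2, 9, 11, 12, 13, 15, 17, 1, 5] =(0 3 10 9 2)(1 8 14 15 17 5 4 16)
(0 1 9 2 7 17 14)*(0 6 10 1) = (1 9 2 7 17 14 6 10) = [0, 9, 7, 3, 4, 5, 10, 17, 8, 2, 1, 11, 12, 13, 6, 15, 16, 14]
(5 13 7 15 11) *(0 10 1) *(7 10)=(0 7 15 11 5 13 10 1)=[7, 0, 2, 3, 4, 13, 6, 15, 8, 9, 1, 5, 12, 10, 14, 11]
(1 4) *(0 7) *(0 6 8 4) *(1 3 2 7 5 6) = (0 5 6 8 4 3 2 7 1) = [5, 0, 7, 2, 3, 6, 8, 1, 4]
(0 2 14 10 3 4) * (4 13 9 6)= [2, 1, 14, 13, 0, 5, 4, 7, 8, 6, 3, 11, 12, 9, 10]= (0 2 14 10 3 13 9 6 4)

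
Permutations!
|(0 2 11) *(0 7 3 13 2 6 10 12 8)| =|(0 6 10 12 8)(2 11 7 3 13)| =5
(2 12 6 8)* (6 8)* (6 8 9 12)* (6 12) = (2 12 9 6 8) = [0, 1, 12, 3, 4, 5, 8, 7, 2, 6, 10, 11, 9]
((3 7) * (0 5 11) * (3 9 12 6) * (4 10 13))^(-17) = (0 5 11)(3 12 7 6 9)(4 10 13) = [5, 1, 2, 12, 10, 11, 9, 6, 8, 3, 13, 0, 7, 4]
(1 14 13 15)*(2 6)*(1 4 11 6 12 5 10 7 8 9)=(1 14 13 15 4 11 6 2 12 5 10 7 8 9)=[0, 14, 12, 3, 11, 10, 2, 8, 9, 1, 7, 6, 5, 15, 13, 4]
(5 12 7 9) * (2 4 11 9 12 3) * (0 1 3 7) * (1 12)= (0 12)(1 3 2 4 11 9 5 7)= [12, 3, 4, 2, 11, 7, 6, 1, 8, 5, 10, 9, 0]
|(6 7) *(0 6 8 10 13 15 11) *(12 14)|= |(0 6 7 8 10 13 15 11)(12 14)|= 8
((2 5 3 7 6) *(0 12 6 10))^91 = [2, 1, 7, 0, 4, 10, 3, 12, 8, 9, 6, 11, 5] = (0 2 7 12 5 10 6 3)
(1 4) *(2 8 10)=(1 4)(2 8 10)=[0, 4, 8, 3, 1, 5, 6, 7, 10, 9, 2]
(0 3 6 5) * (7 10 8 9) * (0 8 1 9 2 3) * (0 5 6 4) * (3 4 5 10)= (0 10 1 9 7 3 5 8 2 4)= [10, 9, 4, 5, 0, 8, 6, 3, 2, 7, 1]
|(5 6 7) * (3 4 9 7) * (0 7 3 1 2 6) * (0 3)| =6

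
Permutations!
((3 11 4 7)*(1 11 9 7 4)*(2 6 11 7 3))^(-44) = (1 7 2 6 11) = [0, 7, 6, 3, 4, 5, 11, 2, 8, 9, 10, 1]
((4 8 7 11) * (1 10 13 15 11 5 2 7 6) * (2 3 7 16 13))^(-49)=(1 10 2 16 13 15 11 4 8 6)(3 5 7)=[0, 10, 16, 5, 8, 7, 1, 3, 6, 9, 2, 4, 12, 15, 14, 11, 13]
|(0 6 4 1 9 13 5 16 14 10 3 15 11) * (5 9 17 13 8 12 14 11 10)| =39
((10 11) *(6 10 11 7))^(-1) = (11)(6 7 10) = [0, 1, 2, 3, 4, 5, 7, 10, 8, 9, 6, 11]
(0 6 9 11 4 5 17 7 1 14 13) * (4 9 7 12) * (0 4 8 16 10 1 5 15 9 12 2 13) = (0 6 7 5 17 2 13 4 15 9 11 12 8 16 10 1 14) = [6, 14, 13, 3, 15, 17, 7, 5, 16, 11, 1, 12, 8, 4, 0, 9, 10, 2]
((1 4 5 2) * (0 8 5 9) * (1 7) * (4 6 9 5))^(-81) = (9) = [0, 1, 2, 3, 4, 5, 6, 7, 8, 9]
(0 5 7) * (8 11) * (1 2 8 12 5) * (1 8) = (0 8 11 12 5 7)(1 2) = [8, 2, 1, 3, 4, 7, 6, 0, 11, 9, 10, 12, 5]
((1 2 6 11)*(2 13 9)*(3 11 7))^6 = [0, 3, 13, 6, 4, 5, 9, 2, 8, 1, 10, 7, 12, 11] = (1 3 6 9)(2 13 11 7)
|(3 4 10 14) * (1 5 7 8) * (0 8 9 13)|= 28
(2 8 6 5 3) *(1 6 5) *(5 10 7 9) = [0, 6, 8, 2, 4, 3, 1, 9, 10, 5, 7] = (1 6)(2 8 10 7 9 5 3)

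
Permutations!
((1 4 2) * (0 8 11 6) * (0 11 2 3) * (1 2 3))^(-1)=(0 3 8)(1 4)(6 11)=[3, 4, 2, 8, 1, 5, 11, 7, 0, 9, 10, 6]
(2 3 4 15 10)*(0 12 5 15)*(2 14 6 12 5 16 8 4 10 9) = (0 5 15 9 2 3 10 14 6 12 16 8 4) = [5, 1, 3, 10, 0, 15, 12, 7, 4, 2, 14, 11, 16, 13, 6, 9, 8]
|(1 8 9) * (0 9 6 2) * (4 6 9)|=12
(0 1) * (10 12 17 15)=(0 1)(10 12 17 15)=[1, 0, 2, 3, 4, 5, 6, 7, 8, 9, 12, 11, 17, 13, 14, 10, 16, 15]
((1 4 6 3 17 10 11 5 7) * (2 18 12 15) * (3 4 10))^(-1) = (1 7 5 11 10)(2 15 12 18)(3 17)(4 6) = [0, 7, 15, 17, 6, 11, 4, 5, 8, 9, 1, 10, 18, 13, 14, 12, 16, 3, 2]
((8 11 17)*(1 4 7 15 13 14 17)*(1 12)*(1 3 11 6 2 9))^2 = (1 7 13 17 6 9 4 15 14 8 2)(3 12 11) = [0, 7, 1, 12, 15, 5, 9, 13, 2, 4, 10, 3, 11, 17, 8, 14, 16, 6]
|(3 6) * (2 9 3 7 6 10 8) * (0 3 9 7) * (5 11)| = 14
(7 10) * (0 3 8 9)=(0 3 8 9)(7 10)=[3, 1, 2, 8, 4, 5, 6, 10, 9, 0, 7]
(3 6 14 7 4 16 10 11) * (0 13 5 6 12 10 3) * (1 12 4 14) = [13, 12, 2, 4, 16, 6, 1, 14, 8, 9, 11, 0, 10, 5, 7, 15, 3] = (0 13 5 6 1 12 10 11)(3 4 16)(7 14)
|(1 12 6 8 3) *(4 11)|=|(1 12 6 8 3)(4 11)|=10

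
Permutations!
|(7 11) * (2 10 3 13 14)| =10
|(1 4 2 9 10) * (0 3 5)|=15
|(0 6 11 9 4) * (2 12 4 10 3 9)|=6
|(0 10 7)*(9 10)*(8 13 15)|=12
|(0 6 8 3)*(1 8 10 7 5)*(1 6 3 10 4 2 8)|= |(0 3)(2 8 10 7 5 6 4)|= 14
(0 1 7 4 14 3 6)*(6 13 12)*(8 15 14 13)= (0 1 7 4 13 12 6)(3 8 15 14)= [1, 7, 2, 8, 13, 5, 0, 4, 15, 9, 10, 11, 6, 12, 3, 14]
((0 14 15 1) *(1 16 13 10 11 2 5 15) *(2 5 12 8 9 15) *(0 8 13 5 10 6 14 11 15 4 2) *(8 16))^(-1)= (0 5 16 1 14 6 13 12 2 4 9 8 15 10 11)= [5, 14, 4, 3, 9, 16, 13, 7, 15, 8, 11, 0, 2, 12, 6, 10, 1]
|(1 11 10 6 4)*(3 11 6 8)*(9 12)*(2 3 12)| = 21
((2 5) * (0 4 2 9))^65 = [0, 1, 2, 3, 4, 5, 6, 7, 8, 9] = (9)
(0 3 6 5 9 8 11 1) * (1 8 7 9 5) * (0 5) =(0 3 6 1 5)(7 9)(8 11) =[3, 5, 2, 6, 4, 0, 1, 9, 11, 7, 10, 8]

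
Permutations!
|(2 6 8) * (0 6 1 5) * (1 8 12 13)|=|(0 6 12 13 1 5)(2 8)|=6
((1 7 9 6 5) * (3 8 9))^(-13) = (1 7 3 8 9 6 5) = [0, 7, 2, 8, 4, 1, 5, 3, 9, 6]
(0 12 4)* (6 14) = (0 12 4)(6 14) = [12, 1, 2, 3, 0, 5, 14, 7, 8, 9, 10, 11, 4, 13, 6]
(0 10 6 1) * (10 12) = (0 12 10 6 1) = [12, 0, 2, 3, 4, 5, 1, 7, 8, 9, 6, 11, 10]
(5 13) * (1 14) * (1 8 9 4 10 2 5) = (1 14 8 9 4 10 2 5 13) = [0, 14, 5, 3, 10, 13, 6, 7, 9, 4, 2, 11, 12, 1, 8]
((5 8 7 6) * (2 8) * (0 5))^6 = (8) = [0, 1, 2, 3, 4, 5, 6, 7, 8]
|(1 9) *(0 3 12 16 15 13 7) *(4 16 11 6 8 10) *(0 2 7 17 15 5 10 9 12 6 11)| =|(0 3 6 8 9 1 12)(2 7)(4 16 5 10)(13 17 15)| =84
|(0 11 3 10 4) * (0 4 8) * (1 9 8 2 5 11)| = 20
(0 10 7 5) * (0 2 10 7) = (0 7 5 2 10) = [7, 1, 10, 3, 4, 2, 6, 5, 8, 9, 0]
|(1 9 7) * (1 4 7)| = 2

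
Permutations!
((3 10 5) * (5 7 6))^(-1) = (3 5 6 7 10) = [0, 1, 2, 5, 4, 6, 7, 10, 8, 9, 3]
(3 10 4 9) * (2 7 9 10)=(2 7 9 3)(4 10)=[0, 1, 7, 2, 10, 5, 6, 9, 8, 3, 4]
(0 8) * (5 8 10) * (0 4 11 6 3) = [10, 1, 2, 0, 11, 8, 3, 7, 4, 9, 5, 6] = (0 10 5 8 4 11 6 3)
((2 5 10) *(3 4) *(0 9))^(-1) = [9, 1, 10, 4, 3, 2, 6, 7, 8, 0, 5] = (0 9)(2 10 5)(3 4)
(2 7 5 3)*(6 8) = (2 7 5 3)(6 8) = [0, 1, 7, 2, 4, 3, 8, 5, 6]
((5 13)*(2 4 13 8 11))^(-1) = (2 11 8 5 13 4) = [0, 1, 11, 3, 2, 13, 6, 7, 5, 9, 10, 8, 12, 4]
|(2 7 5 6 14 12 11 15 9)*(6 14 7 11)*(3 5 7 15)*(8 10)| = |(2 11 3 5 14 12 6 15 9)(8 10)| = 18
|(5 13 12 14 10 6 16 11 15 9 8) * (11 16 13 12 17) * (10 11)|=|(5 12 14 11 15 9 8)(6 13 17 10)|=28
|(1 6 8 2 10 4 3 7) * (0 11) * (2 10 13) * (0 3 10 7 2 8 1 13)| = |(0 11 3 2)(1 6)(4 10)(7 13 8)| = 12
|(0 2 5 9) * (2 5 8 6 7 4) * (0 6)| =|(0 5 9 6 7 4 2 8)| =8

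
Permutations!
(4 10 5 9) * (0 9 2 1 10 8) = (0 9 4 8)(1 10 5 2) = [9, 10, 1, 3, 8, 2, 6, 7, 0, 4, 5]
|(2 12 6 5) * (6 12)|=3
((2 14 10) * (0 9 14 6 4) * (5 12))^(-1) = [4, 1, 10, 3, 6, 12, 2, 7, 8, 0, 14, 11, 5, 13, 9] = (0 4 6 2 10 14 9)(5 12)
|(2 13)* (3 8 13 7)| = 5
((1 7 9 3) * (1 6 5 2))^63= (9)= [0, 1, 2, 3, 4, 5, 6, 7, 8, 9]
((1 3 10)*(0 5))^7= [5, 3, 2, 10, 4, 0, 6, 7, 8, 9, 1]= (0 5)(1 3 10)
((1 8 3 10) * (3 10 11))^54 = (11) = [0, 1, 2, 3, 4, 5, 6, 7, 8, 9, 10, 11]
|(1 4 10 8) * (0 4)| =5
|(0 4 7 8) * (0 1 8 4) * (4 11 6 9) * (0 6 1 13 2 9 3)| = |(0 6 3)(1 8 13 2 9 4 7 11)| = 24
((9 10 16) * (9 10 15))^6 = (16) = [0, 1, 2, 3, 4, 5, 6, 7, 8, 9, 10, 11, 12, 13, 14, 15, 16]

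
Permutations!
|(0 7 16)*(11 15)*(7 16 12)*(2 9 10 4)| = 4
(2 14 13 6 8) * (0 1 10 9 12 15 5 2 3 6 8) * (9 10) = (0 1 9 12 15 5 2 14 13 8 3 6) = [1, 9, 14, 6, 4, 2, 0, 7, 3, 12, 10, 11, 15, 8, 13, 5]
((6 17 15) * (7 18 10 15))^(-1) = (6 15 10 18 7 17) = [0, 1, 2, 3, 4, 5, 15, 17, 8, 9, 18, 11, 12, 13, 14, 10, 16, 6, 7]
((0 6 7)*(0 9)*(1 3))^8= (9)= [0, 1, 2, 3, 4, 5, 6, 7, 8, 9]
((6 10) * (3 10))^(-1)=(3 6 10)=[0, 1, 2, 6, 4, 5, 10, 7, 8, 9, 3]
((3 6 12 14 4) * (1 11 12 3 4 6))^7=(1 11 12 14 6 3)=[0, 11, 2, 1, 4, 5, 3, 7, 8, 9, 10, 12, 14, 13, 6]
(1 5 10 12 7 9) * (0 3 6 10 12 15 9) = (0 3 6 10 15 9 1 5 12 7) = [3, 5, 2, 6, 4, 12, 10, 0, 8, 1, 15, 11, 7, 13, 14, 9]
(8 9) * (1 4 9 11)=(1 4 9 8 11)=[0, 4, 2, 3, 9, 5, 6, 7, 11, 8, 10, 1]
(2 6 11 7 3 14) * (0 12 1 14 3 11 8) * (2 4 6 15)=(0 12 1 14 4 6 8)(2 15)(7 11)=[12, 14, 15, 3, 6, 5, 8, 11, 0, 9, 10, 7, 1, 13, 4, 2]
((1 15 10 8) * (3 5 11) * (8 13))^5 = (15)(3 11 5) = [0, 1, 2, 11, 4, 3, 6, 7, 8, 9, 10, 5, 12, 13, 14, 15]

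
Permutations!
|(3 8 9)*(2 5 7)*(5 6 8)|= 7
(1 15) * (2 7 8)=[0, 15, 7, 3, 4, 5, 6, 8, 2, 9, 10, 11, 12, 13, 14, 1]=(1 15)(2 7 8)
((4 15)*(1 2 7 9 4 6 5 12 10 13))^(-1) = (1 13 10 12 5 6 15 4 9 7 2) = [0, 13, 1, 3, 9, 6, 15, 2, 8, 7, 12, 11, 5, 10, 14, 4]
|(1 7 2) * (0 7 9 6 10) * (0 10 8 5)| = 8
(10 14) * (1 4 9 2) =(1 4 9 2)(10 14) =[0, 4, 1, 3, 9, 5, 6, 7, 8, 2, 14, 11, 12, 13, 10]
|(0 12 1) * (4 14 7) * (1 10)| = |(0 12 10 1)(4 14 7)| = 12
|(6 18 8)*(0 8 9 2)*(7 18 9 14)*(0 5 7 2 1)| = |(0 8 6 9 1)(2 5 7 18 14)| = 5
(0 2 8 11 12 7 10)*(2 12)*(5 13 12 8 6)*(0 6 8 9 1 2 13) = [9, 2, 8, 3, 4, 0, 5, 10, 11, 1, 6, 13, 7, 12] = (0 9 1 2 8 11 13 12 7 10 6 5)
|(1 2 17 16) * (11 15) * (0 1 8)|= |(0 1 2 17 16 8)(11 15)|= 6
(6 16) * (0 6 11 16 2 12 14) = (0 6 2 12 14)(11 16) = [6, 1, 12, 3, 4, 5, 2, 7, 8, 9, 10, 16, 14, 13, 0, 15, 11]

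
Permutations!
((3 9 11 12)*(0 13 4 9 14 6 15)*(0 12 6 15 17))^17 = [9, 1, 2, 14, 6, 5, 13, 7, 8, 17, 10, 0, 3, 11, 15, 12, 16, 4] = (0 9 17 4 6 13 11)(3 14 15 12)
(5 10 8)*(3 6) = (3 6)(5 10 8) = [0, 1, 2, 6, 4, 10, 3, 7, 5, 9, 8]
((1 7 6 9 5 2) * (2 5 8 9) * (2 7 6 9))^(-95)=(1 6 7 9 8 2)=[0, 6, 1, 3, 4, 5, 7, 9, 2, 8]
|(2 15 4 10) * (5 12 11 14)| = 4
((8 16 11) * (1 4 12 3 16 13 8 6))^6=(1 6 11 16 3 12 4)=[0, 6, 2, 12, 1, 5, 11, 7, 8, 9, 10, 16, 4, 13, 14, 15, 3]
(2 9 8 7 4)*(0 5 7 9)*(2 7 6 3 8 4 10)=(0 5 6 3 8 9 4 7 10 2)=[5, 1, 0, 8, 7, 6, 3, 10, 9, 4, 2]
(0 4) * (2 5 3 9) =[4, 1, 5, 9, 0, 3, 6, 7, 8, 2] =(0 4)(2 5 3 9)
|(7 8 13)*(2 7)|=|(2 7 8 13)|=4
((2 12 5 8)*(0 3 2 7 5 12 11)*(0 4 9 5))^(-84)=(12)(0 5 11)(2 7 9)(3 8 4)=[5, 1, 7, 8, 3, 11, 6, 9, 4, 2, 10, 0, 12]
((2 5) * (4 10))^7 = [0, 1, 5, 3, 10, 2, 6, 7, 8, 9, 4] = (2 5)(4 10)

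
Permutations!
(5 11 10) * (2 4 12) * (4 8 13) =(2 8 13 4 12)(5 11 10) =[0, 1, 8, 3, 12, 11, 6, 7, 13, 9, 5, 10, 2, 4]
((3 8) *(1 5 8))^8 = (8) = [0, 1, 2, 3, 4, 5, 6, 7, 8]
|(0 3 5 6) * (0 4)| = |(0 3 5 6 4)| = 5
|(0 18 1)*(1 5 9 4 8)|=|(0 18 5 9 4 8 1)|=7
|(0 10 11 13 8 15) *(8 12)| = |(0 10 11 13 12 8 15)| = 7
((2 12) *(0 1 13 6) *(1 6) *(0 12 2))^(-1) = (0 12 6)(1 13) = [12, 13, 2, 3, 4, 5, 0, 7, 8, 9, 10, 11, 6, 1]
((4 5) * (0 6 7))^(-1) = (0 7 6)(4 5) = [7, 1, 2, 3, 5, 4, 0, 6]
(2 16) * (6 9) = [0, 1, 16, 3, 4, 5, 9, 7, 8, 6, 10, 11, 12, 13, 14, 15, 2] = (2 16)(6 9)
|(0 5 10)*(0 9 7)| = 5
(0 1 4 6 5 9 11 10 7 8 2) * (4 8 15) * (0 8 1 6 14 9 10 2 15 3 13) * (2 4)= (0 6 5 10 7 3 13)(2 8 15)(4 14 9 11)= [6, 1, 8, 13, 14, 10, 5, 3, 15, 11, 7, 4, 12, 0, 9, 2]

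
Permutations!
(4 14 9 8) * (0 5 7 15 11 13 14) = (0 5 7 15 11 13 14 9 8 4) = [5, 1, 2, 3, 0, 7, 6, 15, 4, 8, 10, 13, 12, 14, 9, 11]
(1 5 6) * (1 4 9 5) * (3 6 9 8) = (3 6 4 8)(5 9) = [0, 1, 2, 6, 8, 9, 4, 7, 3, 5]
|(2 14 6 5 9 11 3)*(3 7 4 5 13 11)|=|(2 14 6 13 11 7 4 5 9 3)|=10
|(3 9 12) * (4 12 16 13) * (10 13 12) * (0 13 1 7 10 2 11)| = |(0 13 4 2 11)(1 7 10)(3 9 16 12)| = 60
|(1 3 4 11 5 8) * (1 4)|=4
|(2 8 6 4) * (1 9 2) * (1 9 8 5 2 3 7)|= |(1 8 6 4 9 3 7)(2 5)|= 14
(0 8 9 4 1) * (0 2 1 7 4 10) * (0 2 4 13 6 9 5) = (0 8 5)(1 4 7 13 6 9 10 2) = [8, 4, 1, 3, 7, 0, 9, 13, 5, 10, 2, 11, 12, 6]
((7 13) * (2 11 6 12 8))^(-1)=(2 8 12 6 11)(7 13)=[0, 1, 8, 3, 4, 5, 11, 13, 12, 9, 10, 2, 6, 7]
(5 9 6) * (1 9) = [0, 9, 2, 3, 4, 1, 5, 7, 8, 6] = (1 9 6 5)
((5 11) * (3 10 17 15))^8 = [0, 1, 2, 3, 4, 5, 6, 7, 8, 9, 10, 11, 12, 13, 14, 15, 16, 17] = (17)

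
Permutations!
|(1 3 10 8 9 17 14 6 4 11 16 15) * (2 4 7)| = 14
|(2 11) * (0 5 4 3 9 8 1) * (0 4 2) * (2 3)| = |(0 5 3 9 8 1 4 2 11)| = 9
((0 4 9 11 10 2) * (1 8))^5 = (0 2 10 11 9 4)(1 8) = [2, 8, 10, 3, 0, 5, 6, 7, 1, 4, 11, 9]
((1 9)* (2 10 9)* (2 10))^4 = (1 10 9) = [0, 10, 2, 3, 4, 5, 6, 7, 8, 1, 9]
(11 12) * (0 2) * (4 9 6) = (0 2)(4 9 6)(11 12) = [2, 1, 0, 3, 9, 5, 4, 7, 8, 6, 10, 12, 11]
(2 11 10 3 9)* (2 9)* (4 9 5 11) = (2 4 9 5 11 10 3) = [0, 1, 4, 2, 9, 11, 6, 7, 8, 5, 3, 10]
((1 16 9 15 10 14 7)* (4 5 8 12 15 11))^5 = [0, 5, 2, 3, 10, 14, 6, 4, 7, 12, 9, 15, 1, 13, 11, 16, 8] = (1 5 14 11 15 16 8 7 4 10 9 12)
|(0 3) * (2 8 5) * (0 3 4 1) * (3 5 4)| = |(0 3 5 2 8 4 1)| = 7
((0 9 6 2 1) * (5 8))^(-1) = (0 1 2 6 9)(5 8) = [1, 2, 6, 3, 4, 8, 9, 7, 5, 0]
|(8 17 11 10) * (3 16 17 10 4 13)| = |(3 16 17 11 4 13)(8 10)| = 6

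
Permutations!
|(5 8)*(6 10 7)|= 6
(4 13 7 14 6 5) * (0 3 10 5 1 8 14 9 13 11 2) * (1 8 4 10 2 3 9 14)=(0 9 13 7 14 6 8 1 4 11 3 2)(5 10)=[9, 4, 0, 2, 11, 10, 8, 14, 1, 13, 5, 3, 12, 7, 6]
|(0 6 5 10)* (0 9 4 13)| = 7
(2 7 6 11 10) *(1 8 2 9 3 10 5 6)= (1 8 2 7)(3 10 9)(5 6 11)= [0, 8, 7, 10, 4, 6, 11, 1, 2, 3, 9, 5]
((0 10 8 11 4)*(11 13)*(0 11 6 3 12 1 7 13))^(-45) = (1 6)(3 7)(4 11)(12 13) = [0, 6, 2, 7, 11, 5, 1, 3, 8, 9, 10, 4, 13, 12]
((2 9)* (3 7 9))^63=[0, 1, 9, 2, 4, 5, 6, 3, 8, 7]=(2 9 7 3)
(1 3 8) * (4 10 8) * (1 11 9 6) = (1 3 4 10 8 11 9 6) = [0, 3, 2, 4, 10, 5, 1, 7, 11, 6, 8, 9]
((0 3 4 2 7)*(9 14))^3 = (0 2 3 7 4)(9 14) = [2, 1, 3, 7, 0, 5, 6, 4, 8, 14, 10, 11, 12, 13, 9]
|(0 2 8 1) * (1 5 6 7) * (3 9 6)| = |(0 2 8 5 3 9 6 7 1)| = 9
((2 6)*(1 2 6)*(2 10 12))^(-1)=(1 2 12 10)=[0, 2, 12, 3, 4, 5, 6, 7, 8, 9, 1, 11, 10]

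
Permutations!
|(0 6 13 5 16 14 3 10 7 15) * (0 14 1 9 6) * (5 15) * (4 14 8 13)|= 30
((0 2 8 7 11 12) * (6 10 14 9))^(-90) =[0, 1, 2, 3, 4, 5, 14, 7, 8, 10, 9, 11, 12, 13, 6] =(6 14)(9 10)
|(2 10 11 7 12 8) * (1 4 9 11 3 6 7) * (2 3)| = |(1 4 9 11)(2 10)(3 6 7 12 8)| = 20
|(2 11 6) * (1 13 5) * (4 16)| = |(1 13 5)(2 11 6)(4 16)| = 6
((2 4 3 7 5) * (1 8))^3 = (1 8)(2 7 4 5 3) = [0, 8, 7, 2, 5, 3, 6, 4, 1]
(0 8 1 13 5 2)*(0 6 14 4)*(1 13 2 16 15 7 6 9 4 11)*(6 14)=(0 8 13 5 16 15 7 14 11 1 2 9 4)=[8, 2, 9, 3, 0, 16, 6, 14, 13, 4, 10, 1, 12, 5, 11, 7, 15]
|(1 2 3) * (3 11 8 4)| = |(1 2 11 8 4 3)| = 6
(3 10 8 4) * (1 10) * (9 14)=(1 10 8 4 3)(9 14)=[0, 10, 2, 1, 3, 5, 6, 7, 4, 14, 8, 11, 12, 13, 9]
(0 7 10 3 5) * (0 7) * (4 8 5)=(3 4 8 5 7 10)=[0, 1, 2, 4, 8, 7, 6, 10, 5, 9, 3]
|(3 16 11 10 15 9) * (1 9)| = 7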